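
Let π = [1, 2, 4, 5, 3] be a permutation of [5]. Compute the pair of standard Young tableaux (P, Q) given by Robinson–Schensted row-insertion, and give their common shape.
P = [1, 2, 3, 5] / [4];  Q = [1, 2, 3, 4] / [5];  common shape = (4, 1)

Row-insert the values π_1, π_2, … into P one at a time, bumping the leftmost entry strictly greater than the inserted value down to the next row. The recording tableau Q records, in position (i, j), the step at which that cell was added to P.
  Insert 1 (step 1): P = [1];  Q = [1]
  Insert 2 (step 2): P = [1, 2];  Q = [1, 2]
  Insert 4 (step 3): P = [1, 2, 4];  Q = [1, 2, 3]
  Insert 5 (step 4): P = [1, 2, 4, 5];  Q = [1, 2, 3, 4]
  Insert 3 (step 5): P = [1, 2, 3, 5] / [4];  Q = [1, 2, 3, 4] / [5]
Final shape: (4, 1).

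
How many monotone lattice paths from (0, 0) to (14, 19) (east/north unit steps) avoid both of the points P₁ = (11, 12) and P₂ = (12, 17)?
Number of paths = 393859038

Inclusion–exclusion. Total paths: C(33, 14) = 818809200. Through P₁: C(23, 11)·C(10, 3) = 162249360. Through P₂: C(29, 12)·C(4, 2) = 311375610. Since P₁ is strictly southwest of P₂, a monotone path through both must visit P₁ then P₂; paths through both = C(23, 11)·C(6, 1)·C(4, 2) = 48674808. Avoid both = 818809200 − 162249360 − 311375610 + 48674808 = 393859038.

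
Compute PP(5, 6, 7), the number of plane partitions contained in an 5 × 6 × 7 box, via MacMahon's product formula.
PP(5, 6, 7) = 739309710568

Evaluate the triple product over i = 1..5, j = 1..6, k = 1..7. The factors are (2/1) · (3/2) · (4/3) · (5/4) · (6/5) · (7/6) · (8/7) · (3/2) · … (210 factors total). The numerators and denominators telescope so the product is an integer; carrying out the multiplication exactly gives PP(5, 6, 7) = 739309710568.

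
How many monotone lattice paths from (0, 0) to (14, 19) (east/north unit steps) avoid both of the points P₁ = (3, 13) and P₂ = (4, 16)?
Number of paths = 811133610

Inclusion–exclusion. Total paths: C(33, 14) = 818809200. Through P₁: C(16, 3)·C(17, 11) = 6930560. Through P₂: C(20, 4)·C(13, 10) = 1385670. Since P₁ is strictly southwest of P₂, a monotone path through both must visit P₁ then P₂; paths through both = C(16, 3)·C(4, 1)·C(13, 10) = 640640. Avoid both = 818809200 − 6930560 − 1385670 + 640640 = 811133610.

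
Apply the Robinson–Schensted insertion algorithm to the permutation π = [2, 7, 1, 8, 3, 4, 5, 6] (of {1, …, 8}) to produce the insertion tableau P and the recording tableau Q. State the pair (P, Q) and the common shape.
P = [1, 3, 4, 5, 6] / [2, 7, 8];  Q = [1, 2, 4, 7, 8] / [3, 5, 6];  common shape = (5, 3)

Row-insert the values π_1, π_2, … into P one at a time, bumping the leftmost entry strictly greater than the inserted value down to the next row. The recording tableau Q records, in position (i, j), the step at which that cell was added to P.
  Insert 2 (step 1): P = [2];  Q = [1]
  Insert 7 (step 2): P = [2, 7];  Q = [1, 2]
  Insert 1 (step 3): P = [1, 7] / [2];  Q = [1, 2] / [3]
  Insert 8 (step 4): P = [1, 7, 8] / [2];  Q = [1, 2, 4] / [3]
  Insert 3 (step 5): P = [1, 3, 8] / [2, 7];  Q = [1, 2, 4] / [3, 5]
  Insert 4 (step 6): P = [1, 3, 4] / [2, 7, 8];  Q = [1, 2, 4] / [3, 5, 6]
  Insert 5 (step 7): P = [1, 3, 4, 5] / [2, 7, 8];  Q = [1, 2, 4, 7] / [3, 5, 6]
  Insert 6 (step 8): P = [1, 3, 4, 5, 6] / [2, 7, 8];  Q = [1, 2, 4, 7, 8] / [3, 5, 6]
Final shape: (5, 3).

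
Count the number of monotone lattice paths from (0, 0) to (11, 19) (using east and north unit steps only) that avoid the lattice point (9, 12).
Number of paths = 44045820

Total paths from (0, 0) to (11, 19): C(30, 11) = 54627300. Paths through (9, 12): (paths (0, 0) → (9, 12)) × (paths (9, 12) → (11, 19)) = C(21, 9) · C(9, 2) = 293930 · 36 = 10581480. Avoidance count = 54627300 − 10581480 = 44045820.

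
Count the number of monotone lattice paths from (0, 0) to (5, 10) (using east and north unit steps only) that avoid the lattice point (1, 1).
Number of paths = 1573

Total paths from (0, 0) to (5, 10): C(15, 5) = 3003. Paths through (1, 1): (paths (0, 0) → (1, 1)) × (paths (1, 1) → (5, 10)) = C(2, 1) · C(13, 4) = 2 · 715 = 1430. Avoidance count = 3003 − 1430 = 1573.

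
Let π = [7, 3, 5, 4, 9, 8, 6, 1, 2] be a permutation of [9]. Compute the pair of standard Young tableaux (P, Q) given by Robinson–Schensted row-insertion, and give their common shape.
P = [1, 2, 6] / [3, 4] / [5, 8] / [7, 9];  Q = [1, 3, 5] / [2, 6] / [4, 7] / [8, 9];  common shape = (3, 2, 2, 2)

Row-insert the values π_1, π_2, … into P one at a time, bumping the leftmost entry strictly greater than the inserted value down to the next row. The recording tableau Q records, in position (i, j), the step at which that cell was added to P.
  Insert 7 (step 1): P = [7];  Q = [1]
  Insert 3 (step 2): P = [3] / [7];  Q = [1] / [2]
  Insert 5 (step 3): P = [3, 5] / [7];  Q = [1, 3] / [2]
  Insert 4 (step 4): P = [3, 4] / [5] / [7];  Q = [1, 3] / [2] / [4]
  Insert 9 (step 5): P = [3, 4, 9] / [5] / [7];  Q = [1, 3, 5] / [2] / [4]
  Insert 8 (step 6): P = [3, 4, 8] / [5, 9] / [7];  Q = [1, 3, 5] / [2, 6] / [4]
  Insert 6 (step 7): P = [3, 4, 6] / [5, 8] / [7, 9];  Q = [1, 3, 5] / [2, 6] / [4, 7]
  Insert 1 (step 8): P = [1, 4, 6] / [3, 8] / [5, 9] / [7];  Q = [1, 3, 5] / [2, 6] / [4, 7] / [8]
  Insert 2 (step 9): P = [1, 2, 6] / [3, 4] / [5, 8] / [7, 9];  Q = [1, 3, 5] / [2, 6] / [4, 7] / [8, 9]
Final shape: (3, 2, 2, 2).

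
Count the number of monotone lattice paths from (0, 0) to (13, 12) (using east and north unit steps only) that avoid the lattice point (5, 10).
Number of paths = 5065165

Total paths from (0, 0) to (13, 12): C(25, 13) = 5200300. Paths through (5, 10): (paths (0, 0) → (5, 10)) × (paths (5, 10) → (13, 12)) = C(15, 5) · C(10, 8) = 3003 · 45 = 135135. Avoidance count = 5200300 − 135135 = 5065165.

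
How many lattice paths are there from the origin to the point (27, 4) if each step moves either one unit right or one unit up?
Number of paths = 31465

A monotone lattice path from (0, 0) to (27, 4) consists of 27 east steps and 4 north steps in some order, so it is determined by which 27 of the 31 steps are east. The count is C(31, 27) = 31465.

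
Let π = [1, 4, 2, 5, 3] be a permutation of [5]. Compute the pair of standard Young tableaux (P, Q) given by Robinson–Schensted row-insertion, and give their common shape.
P = [1, 2, 3] / [4, 5];  Q = [1, 2, 4] / [3, 5];  common shape = (3, 2)

Row-insert the values π_1, π_2, … into P one at a time, bumping the leftmost entry strictly greater than the inserted value down to the next row. The recording tableau Q records, in position (i, j), the step at which that cell was added to P.
  Insert 1 (step 1): P = [1];  Q = [1]
  Insert 4 (step 2): P = [1, 4];  Q = [1, 2]
  Insert 2 (step 3): P = [1, 2] / [4];  Q = [1, 2] / [3]
  Insert 5 (step 4): P = [1, 2, 5] / [4];  Q = [1, 2, 4] / [3]
  Insert 3 (step 5): P = [1, 2, 3] / [4, 5];  Q = [1, 2, 4] / [3, 5]
Final shape: (3, 2).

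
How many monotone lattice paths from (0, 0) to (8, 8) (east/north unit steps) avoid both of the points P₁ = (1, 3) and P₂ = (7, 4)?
Number of paths = 8192

Inclusion–exclusion. Total paths: C(16, 8) = 12870. Through P₁: C(4, 1)·C(12, 7) = 3168. Through P₂: C(11, 7)·C(5, 1) = 1650. Since P₁ is strictly southwest of P₂, a monotone path through both must visit P₁ then P₂; paths through both = C(4, 1)·C(7, 6)·C(5, 1) = 140. Avoid both = 12870 − 3168 − 1650 + 140 = 8192.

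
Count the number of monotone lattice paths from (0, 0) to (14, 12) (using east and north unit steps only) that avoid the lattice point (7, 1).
Number of paths = 9403108

Total paths from (0, 0) to (14, 12): C(26, 14) = 9657700. Paths through (7, 1): (paths (0, 0) → (7, 1)) × (paths (7, 1) → (14, 12)) = C(8, 7) · C(18, 7) = 8 · 31824 = 254592. Avoidance count = 9657700 − 254592 = 9403108.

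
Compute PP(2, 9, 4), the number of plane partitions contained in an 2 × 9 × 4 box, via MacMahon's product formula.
PP(2, 9, 4) = 143143

Evaluate the triple product over i = 1..2, j = 1..9, k = 1..4. The factors are (2/1) · (3/2) · (4/3) · (5/4) · (3/2) · (4/3) · (5/4) · (6/5) · … (72 factors total). The numerators and denominators telescope so the product is an integer; carrying out the multiplication exactly gives PP(2, 9, 4) = 143143.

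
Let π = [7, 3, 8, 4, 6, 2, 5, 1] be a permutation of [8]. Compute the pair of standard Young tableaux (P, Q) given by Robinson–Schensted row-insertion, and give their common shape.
P = [1, 4, 5] / [2, 6] / [3, 8] / [7];  Q = [1, 3, 5] / [2, 4] / [6, 7] / [8];  common shape = (3, 2, 2, 1)

Row-insert the values π_1, π_2, … into P one at a time, bumping the leftmost entry strictly greater than the inserted value down to the next row. The recording tableau Q records, in position (i, j), the step at which that cell was added to P.
  Insert 7 (step 1): P = [7];  Q = [1]
  Insert 3 (step 2): P = [3] / [7];  Q = [1] / [2]
  Insert 8 (step 3): P = [3, 8] / [7];  Q = [1, 3] / [2]
  Insert 4 (step 4): P = [3, 4] / [7, 8];  Q = [1, 3] / [2, 4]
  Insert 6 (step 5): P = [3, 4, 6] / [7, 8];  Q = [1, 3, 5] / [2, 4]
  Insert 2 (step 6): P = [2, 4, 6] / [3, 8] / [7];  Q = [1, 3, 5] / [2, 4] / [6]
  Insert 5 (step 7): P = [2, 4, 5] / [3, 6] / [7, 8];  Q = [1, 3, 5] / [2, 4] / [6, 7]
  Insert 1 (step 8): P = [1, 4, 5] / [2, 6] / [3, 8] / [7];  Q = [1, 3, 5] / [2, 4] / [6, 7] / [8]
Final shape: (3, 2, 2, 1).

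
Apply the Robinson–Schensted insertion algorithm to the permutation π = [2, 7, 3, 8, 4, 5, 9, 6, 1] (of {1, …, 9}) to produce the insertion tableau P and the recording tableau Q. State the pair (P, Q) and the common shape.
P = [1, 3, 4, 5, 6] / [2, 8, 9] / [7];  Q = [1, 2, 4, 6, 7] / [3, 5, 8] / [9];  common shape = (5, 3, 1)

Row-insert the values π_1, π_2, … into P one at a time, bumping the leftmost entry strictly greater than the inserted value down to the next row. The recording tableau Q records, in position (i, j), the step at which that cell was added to P.
  Insert 2 (step 1): P = [2];  Q = [1]
  Insert 7 (step 2): P = [2, 7];  Q = [1, 2]
  Insert 3 (step 3): P = [2, 3] / [7];  Q = [1, 2] / [3]
  Insert 8 (step 4): P = [2, 3, 8] / [7];  Q = [1, 2, 4] / [3]
  Insert 4 (step 5): P = [2, 3, 4] / [7, 8];  Q = [1, 2, 4] / [3, 5]
  Insert 5 (step 6): P = [2, 3, 4, 5] / [7, 8];  Q = [1, 2, 4, 6] / [3, 5]
  Insert 9 (step 7): P = [2, 3, 4, 5, 9] / [7, 8];  Q = [1, 2, 4, 6, 7] / [3, 5]
  Insert 6 (step 8): P = [2, 3, 4, 5, 6] / [7, 8, 9];  Q = [1, 2, 4, 6, 7] / [3, 5, 8]
  Insert 1 (step 9): P = [1, 3, 4, 5, 6] / [2, 8, 9] / [7];  Q = [1, 2, 4, 6, 7] / [3, 5, 8] / [9]
Final shape: (5, 3, 1).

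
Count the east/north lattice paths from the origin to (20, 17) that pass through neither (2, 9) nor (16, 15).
Number of paths = 11343317660

Inclusion–exclusion. Total paths: C(37, 20) = 15905368710. Through P₁: C(11, 2)·C(26, 18) = 85925125. Through P₂: C(31, 16)·C(6, 4) = 4508102925. Since P₁ is strictly southwest of P₂, a monotone path through both must visit P₁ then P₂; paths through both = C(11, 2)·C(20, 14)·C(6, 4) = 31977000. Avoid both = 15905368710 − 85925125 − 4508102925 + 31977000 = 11343317660.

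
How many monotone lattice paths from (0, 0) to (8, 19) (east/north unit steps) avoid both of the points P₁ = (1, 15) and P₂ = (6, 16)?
Number of paths = 1469625

Inclusion–exclusion. Total paths: C(27, 8) = 2220075. Through P₁: C(16, 1)·C(11, 7) = 5280. Through P₂: C(22, 6)·C(5, 2) = 746130. Since P₁ is strictly southwest of P₂, a monotone path through both must visit P₁ then P₂; paths through both = C(16, 1)·C(6, 5)·C(5, 2) = 960. Avoid both = 2220075 − 5280 − 746130 + 960 = 1469625.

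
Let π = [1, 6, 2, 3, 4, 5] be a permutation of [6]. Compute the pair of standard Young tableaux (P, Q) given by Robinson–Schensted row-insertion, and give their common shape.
P = [1, 2, 3, 4, 5] / [6];  Q = [1, 2, 4, 5, 6] / [3];  common shape = (5, 1)

Row-insert the values π_1, π_2, … into P one at a time, bumping the leftmost entry strictly greater than the inserted value down to the next row. The recording tableau Q records, in position (i, j), the step at which that cell was added to P.
  Insert 1 (step 1): P = [1];  Q = [1]
  Insert 6 (step 2): P = [1, 6];  Q = [1, 2]
  Insert 2 (step 3): P = [1, 2] / [6];  Q = [1, 2] / [3]
  Insert 3 (step 4): P = [1, 2, 3] / [6];  Q = [1, 2, 4] / [3]
  Insert 4 (step 5): P = [1, 2, 3, 4] / [6];  Q = [1, 2, 4, 5] / [3]
  Insert 5 (step 6): P = [1, 2, 3, 4, 5] / [6];  Q = [1, 2, 4, 5, 6] / [3]
Final shape: (5, 1).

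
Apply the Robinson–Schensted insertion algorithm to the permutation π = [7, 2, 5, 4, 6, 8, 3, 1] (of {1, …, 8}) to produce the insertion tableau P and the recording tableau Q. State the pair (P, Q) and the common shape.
P = [1, 3, 6, 8] / [2] / [4] / [5] / [7];  Q = [1, 3, 5, 6] / [2] / [4] / [7] / [8];  common shape = (4, 1, 1, 1, 1)

Row-insert the values π_1, π_2, … into P one at a time, bumping the leftmost entry strictly greater than the inserted value down to the next row. The recording tableau Q records, in position (i, j), the step at which that cell was added to P.
  Insert 7 (step 1): P = [7];  Q = [1]
  Insert 2 (step 2): P = [2] / [7];  Q = [1] / [2]
  Insert 5 (step 3): P = [2, 5] / [7];  Q = [1, 3] / [2]
  Insert 4 (step 4): P = [2, 4] / [5] / [7];  Q = [1, 3] / [2] / [4]
  Insert 6 (step 5): P = [2, 4, 6] / [5] / [7];  Q = [1, 3, 5] / [2] / [4]
  Insert 8 (step 6): P = [2, 4, 6, 8] / [5] / [7];  Q = [1, 3, 5, 6] / [2] / [4]
  Insert 3 (step 7): P = [2, 3, 6, 8] / [4] / [5] / [7];  Q = [1, 3, 5, 6] / [2] / [4] / [7]
  Insert 1 (step 8): P = [1, 3, 6, 8] / [2] / [4] / [5] / [7];  Q = [1, 3, 5, 6] / [2] / [4] / [7] / [8]
Final shape: (4, 1, 1, 1, 1).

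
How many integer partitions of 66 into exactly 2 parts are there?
p(66, 2 parts) = 33

Partitions of n into exactly k parts are in bijection with partitions of n − k into at most k parts (subtract 1 from each part). So p(66, exactly 2) = p(64, parts ≤ 2). Computing via the recurrence p(m, j) = p(m, j−1) + p(m−j, j) gives 33.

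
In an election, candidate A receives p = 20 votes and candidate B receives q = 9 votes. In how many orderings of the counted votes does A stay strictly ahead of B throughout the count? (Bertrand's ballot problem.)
Strict-lead orderings = 3798795

Total orderings of the 29 votes with 20 for A: C(29, 20) = 10015005. By the Bertrand ballot formula (Cycle Lemma / reflection principle), the number of orderings in which A is strictly ahead of B throughout is (p − q)/(p + q) · C(p + q, p) = (20 − 9)/(20 + 9) · 10015005 = 3798795.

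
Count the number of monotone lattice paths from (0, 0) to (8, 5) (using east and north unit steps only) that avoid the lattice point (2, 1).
Number of paths = 657

Total paths from (0, 0) to (8, 5): C(13, 8) = 1287. Paths through (2, 1): (paths (0, 0) → (2, 1)) × (paths (2, 1) → (8, 5)) = C(3, 2) · C(10, 6) = 3 · 210 = 630. Avoidance count = 1287 − 630 = 657.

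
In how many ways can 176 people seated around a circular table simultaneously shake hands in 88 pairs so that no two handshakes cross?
C_88 = 64633260585762914370496637486146181462681535261000

These noncrossing handshakes are counted by the Catalan number C_n = (1/(n + 1)) · C(2n, n). For n = 88: C_88 = (1/89) · C(176, 88) = 5752360192132899378974200736267010150178656638229000/89 = 64633260585762914370496637486146181462681535261000.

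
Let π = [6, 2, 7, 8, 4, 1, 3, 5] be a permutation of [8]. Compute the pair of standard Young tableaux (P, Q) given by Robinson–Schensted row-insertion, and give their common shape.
P = [1, 3, 5] / [2, 4, 8] / [6, 7];  Q = [1, 3, 4] / [2, 5, 8] / [6, 7];  common shape = (3, 3, 2)

Row-insert the values π_1, π_2, … into P one at a time, bumping the leftmost entry strictly greater than the inserted value down to the next row. The recording tableau Q records, in position (i, j), the step at which that cell was added to P.
  Insert 6 (step 1): P = [6];  Q = [1]
  Insert 2 (step 2): P = [2] / [6];  Q = [1] / [2]
  Insert 7 (step 3): P = [2, 7] / [6];  Q = [1, 3] / [2]
  Insert 8 (step 4): P = [2, 7, 8] / [6];  Q = [1, 3, 4] / [2]
  Insert 4 (step 5): P = [2, 4, 8] / [6, 7];  Q = [1, 3, 4] / [2, 5]
  Insert 1 (step 6): P = [1, 4, 8] / [2, 7] / [6];  Q = [1, 3, 4] / [2, 5] / [6]
  Insert 3 (step 7): P = [1, 3, 8] / [2, 4] / [6, 7];  Q = [1, 3, 4] / [2, 5] / [6, 7]
  Insert 5 (step 8): P = [1, 3, 5] / [2, 4, 8] / [6, 7];  Q = [1, 3, 4] / [2, 5, 8] / [6, 7]
Final shape: (3, 3, 2).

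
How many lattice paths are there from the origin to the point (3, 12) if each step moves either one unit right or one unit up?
Number of paths = 455

A monotone lattice path from (0, 0) to (3, 12) consists of 3 east steps and 12 north steps in some order, so it is determined by which 3 of the 15 steps are east. The count is C(15, 3) = 455.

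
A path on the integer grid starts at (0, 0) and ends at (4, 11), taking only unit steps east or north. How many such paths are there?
Number of paths = 1365

A monotone lattice path from (0, 0) to (4, 11) consists of 4 east steps and 11 north steps in some order, so it is determined by which 4 of the 15 steps are east. The count is C(15, 4) = 1365.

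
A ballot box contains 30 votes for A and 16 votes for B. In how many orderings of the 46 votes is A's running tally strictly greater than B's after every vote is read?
Strict-lead orderings = 301758997386

Total orderings of the 46 votes with 30 for A: C(46, 30) = 991493848554. By the Bertrand ballot formula (Cycle Lemma / reflection principle), the number of orderings in which A is strictly ahead of B throughout is (p − q)/(p + q) · C(p + q, p) = (30 − 16)/(30 + 16) · 991493848554 = 301758997386.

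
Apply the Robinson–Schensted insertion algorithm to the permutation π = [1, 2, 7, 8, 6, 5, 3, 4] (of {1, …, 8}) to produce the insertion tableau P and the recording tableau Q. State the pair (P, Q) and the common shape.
P = [1, 2, 3, 4] / [5, 8] / [6] / [7];  Q = [1, 2, 3, 4] / [5, 8] / [6] / [7];  common shape = (4, 2, 1, 1)

Row-insert the values π_1, π_2, … into P one at a time, bumping the leftmost entry strictly greater than the inserted value down to the next row. The recording tableau Q records, in position (i, j), the step at which that cell was added to P.
  Insert 1 (step 1): P = [1];  Q = [1]
  Insert 2 (step 2): P = [1, 2];  Q = [1, 2]
  Insert 7 (step 3): P = [1, 2, 7];  Q = [1, 2, 3]
  Insert 8 (step 4): P = [1, 2, 7, 8];  Q = [1, 2, 3, 4]
  Insert 6 (step 5): P = [1, 2, 6, 8] / [7];  Q = [1, 2, 3, 4] / [5]
  Insert 5 (step 6): P = [1, 2, 5, 8] / [6] / [7];  Q = [1, 2, 3, 4] / [5] / [6]
  Insert 3 (step 7): P = [1, 2, 3, 8] / [5] / [6] / [7];  Q = [1, 2, 3, 4] / [5] / [6] / [7]
  Insert 4 (step 8): P = [1, 2, 3, 4] / [5, 8] / [6] / [7];  Q = [1, 2, 3, 4] / [5, 8] / [6] / [7]
Final shape: (4, 2, 1, 1).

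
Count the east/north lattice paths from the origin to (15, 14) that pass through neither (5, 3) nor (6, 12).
Number of paths = 56816444

Inclusion–exclusion. Total paths: C(29, 15) = 77558760. Through P₁: C(8, 5)·C(21, 10) = 19752096. Through P₂: C(18, 6)·C(11, 9) = 1021020. Since P₁ is strictly southwest of P₂, a monotone path through both must visit P₁ then P₂; paths through both = C(8, 5)·C(10, 1)·C(11, 9) = 30800. Avoid both = 77558760 − 19752096 − 1021020 + 30800 = 56816444.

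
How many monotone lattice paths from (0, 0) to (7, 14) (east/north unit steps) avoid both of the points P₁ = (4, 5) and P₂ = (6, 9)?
Number of paths = 69870

Inclusion–exclusion. Total paths: C(21, 7) = 116280. Through P₁: C(9, 4)·C(12, 3) = 27720. Through P₂: C(15, 6)·C(6, 1) = 30030. Since P₁ is strictly southwest of P₂, a monotone path through both must visit P₁ then P₂; paths through both = C(9, 4)·C(6, 2)·C(6, 1) = 11340. Avoid both = 116280 − 27720 − 30030 + 11340 = 69870.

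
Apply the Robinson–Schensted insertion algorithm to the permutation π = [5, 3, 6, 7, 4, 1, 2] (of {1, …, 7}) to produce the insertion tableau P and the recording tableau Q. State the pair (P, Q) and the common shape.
P = [1, 2, 7] / [3, 4] / [5, 6];  Q = [1, 3, 4] / [2, 5] / [6, 7];  common shape = (3, 2, 2)

Row-insert the values π_1, π_2, … into P one at a time, bumping the leftmost entry strictly greater than the inserted value down to the next row. The recording tableau Q records, in position (i, j), the step at which that cell was added to P.
  Insert 5 (step 1): P = [5];  Q = [1]
  Insert 3 (step 2): P = [3] / [5];  Q = [1] / [2]
  Insert 6 (step 3): P = [3, 6] / [5];  Q = [1, 3] / [2]
  Insert 7 (step 4): P = [3, 6, 7] / [5];  Q = [1, 3, 4] / [2]
  Insert 4 (step 5): P = [3, 4, 7] / [5, 6];  Q = [1, 3, 4] / [2, 5]
  Insert 1 (step 6): P = [1, 4, 7] / [3, 6] / [5];  Q = [1, 3, 4] / [2, 5] / [6]
  Insert 2 (step 7): P = [1, 2, 7] / [3, 4] / [5, 6];  Q = [1, 3, 4] / [2, 5] / [6, 7]
Final shape: (3, 2, 2).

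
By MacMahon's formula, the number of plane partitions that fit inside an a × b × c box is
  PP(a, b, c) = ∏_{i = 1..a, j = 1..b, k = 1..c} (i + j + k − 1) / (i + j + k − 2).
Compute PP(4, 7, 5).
PP(4, 7, 5) = 868489479

Evaluate the triple product over i = 1..4, j = 1..7, k = 1..5. The factors are (2/1) · (3/2) · (4/3) · (5/4) · (6/5) · (3/2) · (4/3) · (5/4) · … (140 factors total). The numerators and denominators telescope so the product is an integer; carrying out the multiplication exactly gives PP(4, 7, 5) = 868489479.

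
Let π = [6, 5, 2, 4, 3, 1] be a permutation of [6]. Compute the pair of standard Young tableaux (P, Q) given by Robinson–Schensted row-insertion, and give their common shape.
P = [1, 3] / [2] / [4] / [5] / [6];  Q = [1, 4] / [2] / [3] / [5] / [6];  common shape = (2, 1, 1, 1, 1)

Row-insert the values π_1, π_2, … into P one at a time, bumping the leftmost entry strictly greater than the inserted value down to the next row. The recording tableau Q records, in position (i, j), the step at which that cell was added to P.
  Insert 6 (step 1): P = [6];  Q = [1]
  Insert 5 (step 2): P = [5] / [6];  Q = [1] / [2]
  Insert 2 (step 3): P = [2] / [5] / [6];  Q = [1] / [2] / [3]
  Insert 4 (step 4): P = [2, 4] / [5] / [6];  Q = [1, 4] / [2] / [3]
  Insert 3 (step 5): P = [2, 3] / [4] / [5] / [6];  Q = [1, 4] / [2] / [3] / [5]
  Insert 1 (step 6): P = [1, 3] / [2] / [4] / [5] / [6];  Q = [1, 4] / [2] / [3] / [5] / [6]
Final shape: (2, 1, 1, 1, 1).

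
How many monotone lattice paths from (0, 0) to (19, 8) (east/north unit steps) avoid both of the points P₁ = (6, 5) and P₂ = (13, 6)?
Number of paths = 1305147

Inclusion–exclusion. Total paths: C(27, 19) = 2220075. Through P₁: C(11, 6)·C(16, 13) = 258720. Through P₂: C(19, 13)·C(8, 6) = 759696. Since P₁ is strictly southwest of P₂, a monotone path through both must visit P₁ then P₂; paths through both = C(11, 6)·C(8, 7)·C(8, 6) = 103488. Avoid both = 2220075 − 258720 − 759696 + 103488 = 1305147.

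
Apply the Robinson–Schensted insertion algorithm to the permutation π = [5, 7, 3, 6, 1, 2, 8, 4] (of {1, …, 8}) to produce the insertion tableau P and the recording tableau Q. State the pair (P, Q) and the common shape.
P = [1, 2, 4] / [3, 6, 8] / [5, 7];  Q = [1, 2, 7] / [3, 4, 8] / [5, 6];  common shape = (3, 3, 2)

Row-insert the values π_1, π_2, … into P one at a time, bumping the leftmost entry strictly greater than the inserted value down to the next row. The recording tableau Q records, in position (i, j), the step at which that cell was added to P.
  Insert 5 (step 1): P = [5];  Q = [1]
  Insert 7 (step 2): P = [5, 7];  Q = [1, 2]
  Insert 3 (step 3): P = [3, 7] / [5];  Q = [1, 2] / [3]
  Insert 6 (step 4): P = [3, 6] / [5, 7];  Q = [1, 2] / [3, 4]
  Insert 1 (step 5): P = [1, 6] / [3, 7] / [5];  Q = [1, 2] / [3, 4] / [5]
  Insert 2 (step 6): P = [1, 2] / [3, 6] / [5, 7];  Q = [1, 2] / [3, 4] / [5, 6]
  Insert 8 (step 7): P = [1, 2, 8] / [3, 6] / [5, 7];  Q = [1, 2, 7] / [3, 4] / [5, 6]
  Insert 4 (step 8): P = [1, 2, 4] / [3, 6, 8] / [5, 7];  Q = [1, 2, 7] / [3, 4, 8] / [5, 6]
Final shape: (3, 3, 2).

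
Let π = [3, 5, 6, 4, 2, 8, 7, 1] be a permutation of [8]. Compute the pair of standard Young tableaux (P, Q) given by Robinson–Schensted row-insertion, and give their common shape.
P = [1, 4, 6, 7] / [2, 8] / [3] / [5];  Q = [1, 2, 3, 6] / [4, 7] / [5] / [8];  common shape = (4, 2, 1, 1)

Row-insert the values π_1, π_2, … into P one at a time, bumping the leftmost entry strictly greater than the inserted value down to the next row. The recording tableau Q records, in position (i, j), the step at which that cell was added to P.
  Insert 3 (step 1): P = [3];  Q = [1]
  Insert 5 (step 2): P = [3, 5];  Q = [1, 2]
  Insert 6 (step 3): P = [3, 5, 6];  Q = [1, 2, 3]
  Insert 4 (step 4): P = [3, 4, 6] / [5];  Q = [1, 2, 3] / [4]
  Insert 2 (step 5): P = [2, 4, 6] / [3] / [5];  Q = [1, 2, 3] / [4] / [5]
  Insert 8 (step 6): P = [2, 4, 6, 8] / [3] / [5];  Q = [1, 2, 3, 6] / [4] / [5]
  Insert 7 (step 7): P = [2, 4, 6, 7] / [3, 8] / [5];  Q = [1, 2, 3, 6] / [4, 7] / [5]
  Insert 1 (step 8): P = [1, 4, 6, 7] / [2, 8] / [3] / [5];  Q = [1, 2, 3, 6] / [4, 7] / [5] / [8]
Final shape: (4, 2, 1, 1).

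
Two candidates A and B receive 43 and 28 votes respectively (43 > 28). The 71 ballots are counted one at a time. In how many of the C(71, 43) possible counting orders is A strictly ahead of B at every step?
Strict-lead orderings = 9754585092493487400

Total orderings of the 71 votes with 43 for A: C(71, 43) = 46171702771135840360. By the Bertrand ballot formula (Cycle Lemma / reflection principle), the number of orderings in which A is strictly ahead of B throughout is (p − q)/(p + q) · C(p + q, p) = (43 − 28)/(43 + 28) · 46171702771135840360 = 9754585092493487400.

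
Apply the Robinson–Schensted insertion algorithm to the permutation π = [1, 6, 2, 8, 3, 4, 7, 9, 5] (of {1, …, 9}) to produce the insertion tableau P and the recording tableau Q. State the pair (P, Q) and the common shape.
P = [1, 2, 3, 4, 5, 9] / [6, 7] / [8];  Q = [1, 2, 4, 6, 7, 8] / [3, 5] / [9];  common shape = (6, 2, 1)

Row-insert the values π_1, π_2, … into P one at a time, bumping the leftmost entry strictly greater than the inserted value down to the next row. The recording tableau Q records, in position (i, j), the step at which that cell was added to P.
  Insert 1 (step 1): P = [1];  Q = [1]
  Insert 6 (step 2): P = [1, 6];  Q = [1, 2]
  Insert 2 (step 3): P = [1, 2] / [6];  Q = [1, 2] / [3]
  Insert 8 (step 4): P = [1, 2, 8] / [6];  Q = [1, 2, 4] / [3]
  Insert 3 (step 5): P = [1, 2, 3] / [6, 8];  Q = [1, 2, 4] / [3, 5]
  Insert 4 (step 6): P = [1, 2, 3, 4] / [6, 8];  Q = [1, 2, 4, 6] / [3, 5]
  Insert 7 (step 7): P = [1, 2, 3, 4, 7] / [6, 8];  Q = [1, 2, 4, 6, 7] / [3, 5]
  Insert 9 (step 8): P = [1, 2, 3, 4, 7, 9] / [6, 8];  Q = [1, 2, 4, 6, 7, 8] / [3, 5]
  Insert 5 (step 9): P = [1, 2, 3, 4, 5, 9] / [6, 7] / [8];  Q = [1, 2, 4, 6, 7, 8] / [3, 5] / [9]
Final shape: (6, 2, 1).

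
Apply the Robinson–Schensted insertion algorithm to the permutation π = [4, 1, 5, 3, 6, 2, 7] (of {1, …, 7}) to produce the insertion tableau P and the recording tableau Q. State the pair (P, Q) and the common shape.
P = [1, 2, 6, 7] / [3, 5] / [4];  Q = [1, 3, 5, 7] / [2, 4] / [6];  common shape = (4, 2, 1)

Row-insert the values π_1, π_2, … into P one at a time, bumping the leftmost entry strictly greater than the inserted value down to the next row. The recording tableau Q records, in position (i, j), the step at which that cell was added to P.
  Insert 4 (step 1): P = [4];  Q = [1]
  Insert 1 (step 2): P = [1] / [4];  Q = [1] / [2]
  Insert 5 (step 3): P = [1, 5] / [4];  Q = [1, 3] / [2]
  Insert 3 (step 4): P = [1, 3] / [4, 5];  Q = [1, 3] / [2, 4]
  Insert 6 (step 5): P = [1, 3, 6] / [4, 5];  Q = [1, 3, 5] / [2, 4]
  Insert 2 (step 6): P = [1, 2, 6] / [3, 5] / [4];  Q = [1, 3, 5] / [2, 4] / [6]
  Insert 7 (step 7): P = [1, 2, 6, 7] / [3, 5] / [4];  Q = [1, 3, 5, 7] / [2, 4] / [6]
Final shape: (4, 2, 1).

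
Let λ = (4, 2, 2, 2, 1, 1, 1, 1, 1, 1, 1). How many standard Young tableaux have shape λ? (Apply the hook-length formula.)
# SYT of shape (4, 2, 2, 2, 1, 1, 1, 1, 1, 1, 1) = 70720

Hook-length formula: f^λ = n! / Π hook(c), product over all cells c of the Young diagram. For λ = (4, 2, 2, 2, 1, 1, 1, 1, 1, 1, 1), n = 17 boxes. Hook lengths by row (left-to-right, top-to-bottom): [14, 6, 2, 1]; [11, 3]; [10, 2]; [9, 1]; [7]; [6]; [5]; [4]; [3]; [2]; [1]. Product of hooks = 5029516800. So f^λ = 17! / 5029516800 = 355687428096000 / 5029516800 = 70720.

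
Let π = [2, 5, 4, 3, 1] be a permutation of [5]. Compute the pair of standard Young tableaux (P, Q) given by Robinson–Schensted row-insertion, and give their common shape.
P = [1, 3] / [2] / [4] / [5];  Q = [1, 2] / [3] / [4] / [5];  common shape = (2, 1, 1, 1)

Row-insert the values π_1, π_2, … into P one at a time, bumping the leftmost entry strictly greater than the inserted value down to the next row. The recording tableau Q records, in position (i, j), the step at which that cell was added to P.
  Insert 2 (step 1): P = [2];  Q = [1]
  Insert 5 (step 2): P = [2, 5];  Q = [1, 2]
  Insert 4 (step 3): P = [2, 4] / [5];  Q = [1, 2] / [3]
  Insert 3 (step 4): P = [2, 3] / [4] / [5];  Q = [1, 2] / [3] / [4]
  Insert 1 (step 5): P = [1, 3] / [2] / [4] / [5];  Q = [1, 2] / [3] / [4] / [5]
Final shape: (2, 1, 1, 1).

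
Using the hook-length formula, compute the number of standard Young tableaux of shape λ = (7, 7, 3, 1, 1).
# SYT of shape (7, 7, 3, 1, 1) = 8162856

Hook-length formula: f^λ = n! / Π hook(c), product over all cells c of the Young diagram. For λ = (7, 7, 3, 1, 1), n = 19 boxes. Hook lengths by row (left-to-right, top-to-bottom): [11, 8, 7, 5, 4, 3, 2]; [10, 7, 6, 4, 3, 2, 1]; [5, 2, 1]; [2]; [1]. Product of hooks = 14902272000. So f^λ = 19! / 14902272000 = 121645100408832000 / 14902272000 = 8162856.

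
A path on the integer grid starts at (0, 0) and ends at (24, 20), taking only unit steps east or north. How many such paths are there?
Number of paths = 1761039350070

A monotone lattice path from (0, 0) to (24, 20) consists of 24 east steps and 20 north steps in some order, so it is determined by which 24 of the 44 steps are east. The count is C(44, 24) = 1761039350070.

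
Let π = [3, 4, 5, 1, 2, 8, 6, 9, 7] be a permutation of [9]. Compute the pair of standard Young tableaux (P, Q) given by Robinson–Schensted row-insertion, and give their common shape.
P = [1, 2, 5, 6, 7] / [3, 4, 8, 9];  Q = [1, 2, 3, 6, 8] / [4, 5, 7, 9];  common shape = (5, 4)

Row-insert the values π_1, π_2, … into P one at a time, bumping the leftmost entry strictly greater than the inserted value down to the next row. The recording tableau Q records, in position (i, j), the step at which that cell was added to P.
  Insert 3 (step 1): P = [3];  Q = [1]
  Insert 4 (step 2): P = [3, 4];  Q = [1, 2]
  Insert 5 (step 3): P = [3, 4, 5];  Q = [1, 2, 3]
  Insert 1 (step 4): P = [1, 4, 5] / [3];  Q = [1, 2, 3] / [4]
  Insert 2 (step 5): P = [1, 2, 5] / [3, 4];  Q = [1, 2, 3] / [4, 5]
  Insert 8 (step 6): P = [1, 2, 5, 8] / [3, 4];  Q = [1, 2, 3, 6] / [4, 5]
  Insert 6 (step 7): P = [1, 2, 5, 6] / [3, 4, 8];  Q = [1, 2, 3, 6] / [4, 5, 7]
  Insert 9 (step 8): P = [1, 2, 5, 6, 9] / [3, 4, 8];  Q = [1, 2, 3, 6, 8] / [4, 5, 7]
  Insert 7 (step 9): P = [1, 2, 5, 6, 7] / [3, 4, 8, 9];  Q = [1, 2, 3, 6, 8] / [4, 5, 7, 9]
Final shape: (5, 4).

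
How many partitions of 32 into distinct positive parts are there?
q(32) = 390

A partition into distinct parts is a strictly decreasing sequence summing to n. The recurrence d(n, m) = d(n, m−1) + d(n−m, m−1) (use part m at most once) with q(n) = d(n, n) gives q(32) = 390. (Euler's theorem: # distinct-part partitions = # odd-part partitions.)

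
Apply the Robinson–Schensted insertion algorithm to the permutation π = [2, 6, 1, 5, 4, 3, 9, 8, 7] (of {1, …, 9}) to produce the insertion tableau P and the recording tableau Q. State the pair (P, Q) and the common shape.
P = [1, 3, 7] / [2, 4, 8] / [5, 9] / [6];  Q = [1, 2, 7] / [3, 4, 8] / [5, 9] / [6];  common shape = (3, 3, 2, 1)

Row-insert the values π_1, π_2, … into P one at a time, bumping the leftmost entry strictly greater than the inserted value down to the next row. The recording tableau Q records, in position (i, j), the step at which that cell was added to P.
  Insert 2 (step 1): P = [2];  Q = [1]
  Insert 6 (step 2): P = [2, 6];  Q = [1, 2]
  Insert 1 (step 3): P = [1, 6] / [2];  Q = [1, 2] / [3]
  Insert 5 (step 4): P = [1, 5] / [2, 6];  Q = [1, 2] / [3, 4]
  Insert 4 (step 5): P = [1, 4] / [2, 5] / [6];  Q = [1, 2] / [3, 4] / [5]
  Insert 3 (step 6): P = [1, 3] / [2, 4] / [5] / [6];  Q = [1, 2] / [3, 4] / [5] / [6]
  Insert 9 (step 7): P = [1, 3, 9] / [2, 4] / [5] / [6];  Q = [1, 2, 7] / [3, 4] / [5] / [6]
  Insert 8 (step 8): P = [1, 3, 8] / [2, 4, 9] / [5] / [6];  Q = [1, 2, 7] / [3, 4, 8] / [5] / [6]
  Insert 7 (step 9): P = [1, 3, 7] / [2, 4, 8] / [5, 9] / [6];  Q = [1, 2, 7] / [3, 4, 8] / [5, 9] / [6]
Final shape: (3, 3, 2, 1).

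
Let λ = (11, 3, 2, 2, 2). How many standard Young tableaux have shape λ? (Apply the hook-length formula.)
# SYT of shape (11, 3, 2, 2, 2) = 6651216

Hook-length formula: f^λ = n! / Π hook(c), product over all cells c of the Young diagram. For λ = (11, 3, 2, 2, 2), n = 20 boxes. Hook lengths by row (left-to-right, top-to-bottom): [15, 14, 10, 8, 7, 6, 5, 4, 3, 2, 1]; [6, 5, 1]; [4, 3]; [3, 2]; [2, 1]. Product of hooks = 365783040000. So f^λ = 20! / 365783040000 = 2432902008176640000 / 365783040000 = 6651216.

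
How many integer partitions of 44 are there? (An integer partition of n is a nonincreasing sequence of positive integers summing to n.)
p(44) = 75175

Compute p(n) via the recurrence p(n, m) = p(n, m−1) + p(n−m, m), where p(n, m) counts partitions of n with all parts ≤ m and p(n) = p(n, n). The base cases are p(0, m) = 1 and p(n, 0) = 0 for n > 0. Filling the table yields p(44) = 75175. (Euler's pentagonal recurrence is an alternative.)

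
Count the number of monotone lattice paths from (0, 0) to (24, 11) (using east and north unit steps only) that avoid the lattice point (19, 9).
Number of paths = 272181000

Total paths from (0, 0) to (24, 11): C(35, 24) = 417225900. Paths through (19, 9): (paths (0, 0) → (19, 9)) × (paths (19, 9) → (24, 11)) = C(28, 19) · C(7, 5) = 6906900 · 21 = 145044900. Avoidance count = 417225900 − 145044900 = 272181000.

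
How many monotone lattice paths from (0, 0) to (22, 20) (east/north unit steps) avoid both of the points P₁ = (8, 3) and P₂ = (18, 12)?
Number of paths = 434767317570

Inclusion–exclusion. Total paths: C(42, 22) = 513791607420. Through P₁: C(11, 8)·C(31, 14) = 43755116625. Through P₂: C(30, 18)·C(12, 4) = 42814146375. Since P₁ is strictly southwest of P₂, a monotone path through both must visit P₁ then P₂; paths through both = C(11, 8)·C(19, 10)·C(12, 4) = 7544973150. Avoid both = 513791607420 − 43755116625 − 42814146375 + 7544973150 = 434767317570.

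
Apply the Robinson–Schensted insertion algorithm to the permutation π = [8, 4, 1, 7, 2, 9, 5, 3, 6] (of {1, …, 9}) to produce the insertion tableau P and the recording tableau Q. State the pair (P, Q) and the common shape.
P = [1, 2, 3, 6] / [4, 5, 9] / [7] / [8];  Q = [1, 4, 6, 9] / [2, 5, 7] / [3] / [8];  common shape = (4, 3, 1, 1)

Row-insert the values π_1, π_2, … into P one at a time, bumping the leftmost entry strictly greater than the inserted value down to the next row. The recording tableau Q records, in position (i, j), the step at which that cell was added to P.
  Insert 8 (step 1): P = [8];  Q = [1]
  Insert 4 (step 2): P = [4] / [8];  Q = [1] / [2]
  Insert 1 (step 3): P = [1] / [4] / [8];  Q = [1] / [2] / [3]
  Insert 7 (step 4): P = [1, 7] / [4] / [8];  Q = [1, 4] / [2] / [3]
  Insert 2 (step 5): P = [1, 2] / [4, 7] / [8];  Q = [1, 4] / [2, 5] / [3]
  Insert 9 (step 6): P = [1, 2, 9] / [4, 7] / [8];  Q = [1, 4, 6] / [2, 5] / [3]
  Insert 5 (step 7): P = [1, 2, 5] / [4, 7, 9] / [8];  Q = [1, 4, 6] / [2, 5, 7] / [3]
  Insert 3 (step 8): P = [1, 2, 3] / [4, 5, 9] / [7] / [8];  Q = [1, 4, 6] / [2, 5, 7] / [3] / [8]
  Insert 6 (step 9): P = [1, 2, 3, 6] / [4, 5, 9] / [7] / [8];  Q = [1, 4, 6, 9] / [2, 5, 7] / [3] / [8]
Final shape: (4, 3, 1, 1).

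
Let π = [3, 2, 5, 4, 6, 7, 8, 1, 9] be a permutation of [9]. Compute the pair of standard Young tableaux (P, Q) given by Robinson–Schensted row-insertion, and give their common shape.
P = [1, 4, 6, 7, 8, 9] / [2, 5] / [3];  Q = [1, 3, 5, 6, 7, 9] / [2, 4] / [8];  common shape = (6, 2, 1)

Row-insert the values π_1, π_2, … into P one at a time, bumping the leftmost entry strictly greater than the inserted value down to the next row. The recording tableau Q records, in position (i, j), the step at which that cell was added to P.
  Insert 3 (step 1): P = [3];  Q = [1]
  Insert 2 (step 2): P = [2] / [3];  Q = [1] / [2]
  Insert 5 (step 3): P = [2, 5] / [3];  Q = [1, 3] / [2]
  Insert 4 (step 4): P = [2, 4] / [3, 5];  Q = [1, 3] / [2, 4]
  Insert 6 (step 5): P = [2, 4, 6] / [3, 5];  Q = [1, 3, 5] / [2, 4]
  Insert 7 (step 6): P = [2, 4, 6, 7] / [3, 5];  Q = [1, 3, 5, 6] / [2, 4]
  Insert 8 (step 7): P = [2, 4, 6, 7, 8] / [3, 5];  Q = [1, 3, 5, 6, 7] / [2, 4]
  Insert 1 (step 8): P = [1, 4, 6, 7, 8] / [2, 5] / [3];  Q = [1, 3, 5, 6, 7] / [2, 4] / [8]
  Insert 9 (step 9): P = [1, 4, 6, 7, 8, 9] / [2, 5] / [3];  Q = [1, 3, 5, 6, 7, 9] / [2, 4] / [8]
Final shape: (6, 2, 1).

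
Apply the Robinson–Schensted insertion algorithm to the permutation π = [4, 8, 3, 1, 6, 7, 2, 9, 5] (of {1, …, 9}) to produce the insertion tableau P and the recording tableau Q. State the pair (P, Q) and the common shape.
P = [1, 2, 5, 9] / [3, 6, 7] / [4, 8];  Q = [1, 2, 6, 8] / [3, 5, 9] / [4, 7];  common shape = (4, 3, 2)

Row-insert the values π_1, π_2, … into P one at a time, bumping the leftmost entry strictly greater than the inserted value down to the next row. The recording tableau Q records, in position (i, j), the step at which that cell was added to P.
  Insert 4 (step 1): P = [4];  Q = [1]
  Insert 8 (step 2): P = [4, 8];  Q = [1, 2]
  Insert 3 (step 3): P = [3, 8] / [4];  Q = [1, 2] / [3]
  Insert 1 (step 4): P = [1, 8] / [3] / [4];  Q = [1, 2] / [3] / [4]
  Insert 6 (step 5): P = [1, 6] / [3, 8] / [4];  Q = [1, 2] / [3, 5] / [4]
  Insert 7 (step 6): P = [1, 6, 7] / [3, 8] / [4];  Q = [1, 2, 6] / [3, 5] / [4]
  Insert 2 (step 7): P = [1, 2, 7] / [3, 6] / [4, 8];  Q = [1, 2, 6] / [3, 5] / [4, 7]
  Insert 9 (step 8): P = [1, 2, 7, 9] / [3, 6] / [4, 8];  Q = [1, 2, 6, 8] / [3, 5] / [4, 7]
  Insert 5 (step 9): P = [1, 2, 5, 9] / [3, 6, 7] / [4, 8];  Q = [1, 2, 6, 8] / [3, 5, 9] / [4, 7]
Final shape: (4, 3, 2).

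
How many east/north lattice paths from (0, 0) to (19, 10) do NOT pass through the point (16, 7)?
Number of paths = 15126870

Total paths from (0, 0) to (19, 10): C(29, 19) = 20030010. Paths through (16, 7): (paths (0, 0) → (16, 7)) × (paths (16, 7) → (19, 10)) = C(23, 16) · C(6, 3) = 245157 · 20 = 4903140. Avoidance count = 20030010 − 4903140 = 15126870.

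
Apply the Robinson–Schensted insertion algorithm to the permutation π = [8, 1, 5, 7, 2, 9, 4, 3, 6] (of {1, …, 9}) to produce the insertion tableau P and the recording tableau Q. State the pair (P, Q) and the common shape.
P = [1, 2, 3, 6] / [4, 7, 9] / [5] / [8];  Q = [1, 3, 4, 6] / [2, 7, 9] / [5] / [8];  common shape = (4, 3, 1, 1)

Row-insert the values π_1, π_2, … into P one at a time, bumping the leftmost entry strictly greater than the inserted value down to the next row. The recording tableau Q records, in position (i, j), the step at which that cell was added to P.
  Insert 8 (step 1): P = [8];  Q = [1]
  Insert 1 (step 2): P = [1] / [8];  Q = [1] / [2]
  Insert 5 (step 3): P = [1, 5] / [8];  Q = [1, 3] / [2]
  Insert 7 (step 4): P = [1, 5, 7] / [8];  Q = [1, 3, 4] / [2]
  Insert 2 (step 5): P = [1, 2, 7] / [5] / [8];  Q = [1, 3, 4] / [2] / [5]
  Insert 9 (step 6): P = [1, 2, 7, 9] / [5] / [8];  Q = [1, 3, 4, 6] / [2] / [5]
  Insert 4 (step 7): P = [1, 2, 4, 9] / [5, 7] / [8];  Q = [1, 3, 4, 6] / [2, 7] / [5]
  Insert 3 (step 8): P = [1, 2, 3, 9] / [4, 7] / [5] / [8];  Q = [1, 3, 4, 6] / [2, 7] / [5] / [8]
  Insert 6 (step 9): P = [1, 2, 3, 6] / [4, 7, 9] / [5] / [8];  Q = [1, 3, 4, 6] / [2, 7, 9] / [5] / [8]
Final shape: (4, 3, 1, 1).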